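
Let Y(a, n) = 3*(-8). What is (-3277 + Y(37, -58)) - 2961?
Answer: -6262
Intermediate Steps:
Y(a, n) = -24
(-3277 + Y(37, -58)) - 2961 = (-3277 - 24) - 2961 = -3301 - 2961 = -6262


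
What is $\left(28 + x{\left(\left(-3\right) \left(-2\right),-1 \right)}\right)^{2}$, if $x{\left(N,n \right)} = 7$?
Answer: $1225$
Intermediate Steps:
$\left(28 + x{\left(\left(-3\right) \left(-2\right),-1 \right)}\right)^{2} = \left(28 + 7\right)^{2} = 35^{2} = 1225$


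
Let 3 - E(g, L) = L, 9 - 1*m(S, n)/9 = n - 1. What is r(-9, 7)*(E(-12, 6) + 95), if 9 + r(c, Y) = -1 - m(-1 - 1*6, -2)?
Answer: -10856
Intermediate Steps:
m(S, n) = 90 - 9*n (m(S, n) = 81 - 9*(n - 1) = 81 - 9*(-1 + n) = 81 + (9 - 9*n) = 90 - 9*n)
r(c, Y) = -118 (r(c, Y) = -9 + (-1 - (90 - 9*(-2))) = -9 + (-1 - (90 + 18)) = -9 + (-1 - 1*108) = -9 + (-1 - 108) = -9 - 109 = -118)
E(g, L) = 3 - L
r(-9, 7)*(E(-12, 6) + 95) = -118*((3 - 1*6) + 95) = -118*((3 - 6) + 95) = -118*(-3 + 95) = -118*92 = -10856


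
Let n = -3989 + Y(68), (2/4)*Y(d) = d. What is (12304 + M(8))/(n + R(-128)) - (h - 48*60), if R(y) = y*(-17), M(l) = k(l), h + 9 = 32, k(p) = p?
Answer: 1592959/559 ≈ 2849.7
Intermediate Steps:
h = 23 (h = -9 + 32 = 23)
M(l) = l
Y(d) = 2*d
n = -3853 (n = -3989 + 2*68 = -3989 + 136 = -3853)
R(y) = -17*y
(12304 + M(8))/(n + R(-128)) - (h - 48*60) = (12304 + 8)/(-3853 - 17*(-128)) - (23 - 48*60) = 12312/(-3853 + 2176) - (23 - 2880) = 12312/(-1677) - 1*(-2857) = 12312*(-1/1677) + 2857 = -4104/559 + 2857 = 1592959/559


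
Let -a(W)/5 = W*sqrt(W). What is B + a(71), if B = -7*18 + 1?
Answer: -125 - 355*sqrt(71) ≈ -3116.3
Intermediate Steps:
a(W) = -5*W**(3/2) (a(W) = -5*W*sqrt(W) = -5*W**(3/2))
B = -125 (B = -126 + 1 = -125)
B + a(71) = -125 - 355*sqrt(71)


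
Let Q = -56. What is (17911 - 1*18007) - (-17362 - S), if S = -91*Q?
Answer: 22362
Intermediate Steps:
S = 5096 (S = -91*(-56) = 5096)
(17911 - 1*18007) - (-17362 - S) = (17911 - 1*18007) - (-17362 - 1*5096) = (17911 - 18007) - (-17362 - 5096) = -96 - 1*(-22458) = -96 + 22458 = 22362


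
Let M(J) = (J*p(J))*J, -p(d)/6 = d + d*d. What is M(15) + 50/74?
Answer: -11987975/37 ≈ -3.2400e+5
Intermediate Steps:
p(d) = -6*d - 6*d² (p(d) = -6*(d + d*d) = -6*(d + d²) = -6*d - 6*d²)
M(J) = -6*J³*(1 + J) (M(J) = (J*(-6*J*(1 + J)))*J = (-6*J²*(1 + J))*J = -6*J³*(1 + J))
M(15) + 50/74 = 6*15³*(-1 - 1*15) + 50/74 = 6*3375*(-1 - 15) + 50*(1/74) = 6*3375*(-16) + 25/37 = -324000 + 25/37 = -11987975/37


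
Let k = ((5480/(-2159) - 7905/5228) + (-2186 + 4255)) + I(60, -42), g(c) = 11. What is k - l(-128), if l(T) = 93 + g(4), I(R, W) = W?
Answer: 21659669261/11287252 ≈ 1918.9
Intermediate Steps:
k = 22833543469/11287252 (k = ((5480/(-2159) - 7905/5228) + (-2186 + 4255)) - 42 = ((5480*(-1/2159) - 7905*1/5228) + 2069) - 42 = ((-5480/2159 - 7905/5228) + 2069) - 42 = (-45716335/11287252 + 2069) - 42 = 23307608053/11287252 - 42 = 22833543469/11287252 ≈ 2022.9)
l(T) = 104 (l(T) = 93 + 11 = 104)
k - l(-128) = 22833543469/11287252 - 1*104 = 22833543469/11287252 - 104 = 21659669261/11287252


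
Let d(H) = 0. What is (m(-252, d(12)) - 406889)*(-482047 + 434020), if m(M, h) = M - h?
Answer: 19553760807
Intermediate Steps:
(m(-252, d(12)) - 406889)*(-482047 + 434020) = ((-252 - 1*0) - 406889)*(-482047 + 434020) = ((-252 + 0) - 406889)*(-48027) = (-252 - 406889)*(-48027) = -407141*(-48027) = 19553760807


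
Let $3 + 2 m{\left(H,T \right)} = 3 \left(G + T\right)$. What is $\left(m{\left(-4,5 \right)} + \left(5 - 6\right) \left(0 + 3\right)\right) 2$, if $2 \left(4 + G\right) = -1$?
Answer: $- \frac{15}{2} \approx -7.5$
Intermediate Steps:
$G = - \frac{9}{2}$ ($G = -4 + \frac{1}{2} \left(-1\right) = -4 - \frac{1}{2} = - \frac{9}{2} \approx -4.5$)
$m{\left(H,T \right)} = - \frac{33}{4} + \frac{3 T}{2}$ ($m{\left(H,T \right)} = - \frac{3}{2} + \frac{3 \left(- \frac{9}{2} + T\right)}{2} = - \frac{3}{2} + \frac{- \frac{27}{2} + 3 T}{2} = - \frac{3}{2} + \left(- \frac{27}{4} + \frac{3 T}{2}\right) = - \frac{33}{4} + \frac{3 T}{2}$)
$\left(m{\left(-4,5 \right)} + \left(5 - 6\right) \left(0 + 3\right)\right) 2 = \left(\left(- \frac{33}{4} + \frac{3}{2} \cdot 5\right) + \left(5 - 6\right) \left(0 + 3\right)\right) 2 = \left(\left(- \frac{33}{4} + \frac{15}{2}\right) - 3\right) 2 = \left(- \frac{3}{4} - 3\right) 2 = \left(- \frac{15}{4}\right) 2 = - \frac{15}{2}$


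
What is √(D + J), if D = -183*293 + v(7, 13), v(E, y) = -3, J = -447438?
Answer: 2*I*√125265 ≈ 707.86*I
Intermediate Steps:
D = -53622 (D = -183*293 - 3 = -53619 - 3 = -53622)
√(D + J) = √(-53622 - 447438) = √(-501060) = 2*I*√125265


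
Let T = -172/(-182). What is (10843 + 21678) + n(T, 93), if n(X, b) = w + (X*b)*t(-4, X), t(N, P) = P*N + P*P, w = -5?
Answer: 24311898452/753571 ≈ 32262.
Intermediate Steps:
T = 86/91 (T = -172*(-1/182) = 86/91 ≈ 0.94506)
t(N, P) = P**2 + N*P (t(N, P) = N*P + P**2 = P**2 + N*P)
n(X, b) = -5 + b*X**2*(-4 + X) (n(X, b) = -5 + (X*b)*(X*(-4 + X)) = -5 + b*X**2*(-4 + X))
(10843 + 21678) + n(T, 93) = (10843 + 21678) + (-5 + 93*(86/91)**2*(-4 + 86/91)) = 32521 + (-5 + 93*(7396/8281)*(-278/91)) = 32521 + (-5 - 191216184/753571) = 32521 - 194984039/753571 = 24311898452/753571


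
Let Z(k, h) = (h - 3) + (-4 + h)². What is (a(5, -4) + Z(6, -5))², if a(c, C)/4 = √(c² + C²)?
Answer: 5985 + 584*√41 ≈ 9724.4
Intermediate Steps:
Z(k, h) = -3 + h + (-4 + h)² (Z(k, h) = (-3 + h) + (-4 + h)² = -3 + h + (-4 + h)²)
a(c, C) = 4*√(C² + c²) (a(c, C) = 4*√(c² + C²) = 4*√(C² + c²))
(a(5, -4) + Z(6, -5))² = (4*√((-4)² + 5²) + (-3 - 5 + (-4 - 5)²))² = (4*√(16 + 25) + (-3 - 5 + (-9)²))² = (4*√41 + (-3 - 5 + 81))² = (4*√41 + 73)² = (73 + 4*√41)²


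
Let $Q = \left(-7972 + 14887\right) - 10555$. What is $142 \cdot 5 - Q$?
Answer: $4350$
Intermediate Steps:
$Q = -3640$ ($Q = 6915 - 10555 = -3640$)
$142 \cdot 5 - Q = 142 \cdot 5 - -3640 = 710 + 3640 = 4350$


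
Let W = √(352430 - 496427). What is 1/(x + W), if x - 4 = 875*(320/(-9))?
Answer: -2519676/78391505053 - 81*I*√143997/78391505053 ≈ -3.2142e-5 - 3.921e-7*I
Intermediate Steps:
x = -279964/9 (x = 4 + 875*(320/(-9)) = 4 + 875*(320*(-⅑)) = 4 + 875*(-320/9) = 4 - 280000/9 = -279964/9 ≈ -31107.)
W = I*√143997 (W = √(-143997) = I*√143997 ≈ 379.47*I)
1/(x + W) = 1/(-279964/9 + I*√143997)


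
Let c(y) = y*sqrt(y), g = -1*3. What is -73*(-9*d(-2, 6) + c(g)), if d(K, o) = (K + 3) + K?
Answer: -657 + 219*I*sqrt(3) ≈ -657.0 + 379.32*I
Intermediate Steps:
d(K, o) = 3 + 2*K (d(K, o) = (3 + K) + K = 3 + 2*K)
g = -3
c(y) = y**(3/2)
-73*(-9*d(-2, 6) + c(g)) = -73*(-9*(3 + 2*(-2)) + (-3)**(3/2)) = -73*(-9*(3 - 4) - 3*I*sqrt(3)) = -73*(-9*(-1) - 3*I*sqrt(3)) = -73*(9 - 3*I*sqrt(3)) = -657 + 219*I*sqrt(3)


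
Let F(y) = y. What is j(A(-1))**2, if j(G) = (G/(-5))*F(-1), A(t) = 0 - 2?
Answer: 4/25 ≈ 0.16000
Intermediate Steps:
A(t) = -2
j(G) = G/5 (j(G) = (G/(-5))*(-1) = (G*(-1/5))*(-1) = -G/5*(-1) = G/5)
j(A(-1))**2 = ((1/5)*(-2))**2 = (-2/5)**2 = 4/25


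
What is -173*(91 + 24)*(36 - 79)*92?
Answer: 78704620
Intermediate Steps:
-173*(91 + 24)*(36 - 79)*92 = -19895*(-43)*92 = -173*(-4945)*92 = 855485*92 = 78704620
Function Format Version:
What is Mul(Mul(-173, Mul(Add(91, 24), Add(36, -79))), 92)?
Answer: 78704620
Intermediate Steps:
Mul(Mul(-173, Mul(Add(91, 24), Add(36, -79))), 92) = Mul(Mul(-173, Mul(115, -43)), 92) = Mul(Mul(-173, -4945), 92) = Mul(855485, 92) = 78704620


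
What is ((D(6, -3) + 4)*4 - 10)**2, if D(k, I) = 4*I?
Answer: 1764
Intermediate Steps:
((D(6, -3) + 4)*4 - 10)**2 = ((4*(-3) + 4)*4 - 10)**2 = ((-12 + 4)*4 - 10)**2 = (-8*4 - 10)**2 = (-32 - 10)**2 = (-42)**2 = 1764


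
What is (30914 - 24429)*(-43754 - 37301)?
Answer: -525641675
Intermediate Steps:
(30914 - 24429)*(-43754 - 37301) = 6485*(-81055) = -525641675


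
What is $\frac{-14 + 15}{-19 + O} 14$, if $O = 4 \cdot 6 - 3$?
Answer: $7$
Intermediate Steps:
$O = 21$ ($O = 24 - 3 = 21$)
$\frac{-14 + 15}{-19 + O} 14 = \frac{-14 + 15}{-19 + 21} \cdot 14 = 1 \cdot \frac{1}{2} \cdot 14 = \frac{1}{2} \cdot 14 = 7$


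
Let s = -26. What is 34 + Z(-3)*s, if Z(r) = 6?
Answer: -122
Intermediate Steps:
34 + Z(-3)*s = 34 + 6*(-26) = 34 - 156 = -122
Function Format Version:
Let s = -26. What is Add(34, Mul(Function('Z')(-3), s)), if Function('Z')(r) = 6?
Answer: -122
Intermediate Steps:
Add(34, Mul(Function('Z')(-3), s)) = Add(34, Mul(6, -26)) = Add(34, -156) = -122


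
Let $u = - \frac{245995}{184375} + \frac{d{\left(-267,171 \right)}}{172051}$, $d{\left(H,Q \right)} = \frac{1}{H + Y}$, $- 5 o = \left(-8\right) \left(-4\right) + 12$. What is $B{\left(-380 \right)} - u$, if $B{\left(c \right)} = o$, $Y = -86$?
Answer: $- \frac{16720131723028}{2239566360625} \approx -7.4658$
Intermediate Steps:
$o = - \frac{44}{5}$ ($o = - \frac{\left(-8\right) \left(-4\right) + 12}{5} = - \frac{32 + 12}{5} = \left(- \frac{1}{5}\right) 44 = - \frac{44}{5} \approx -8.8$)
$B{\left(c \right)} = - \frac{44}{5}$
$d{\left(H,Q \right)} = \frac{1}{-86 + H}$ ($d{\left(H,Q \right)} = \frac{1}{H - 86} = \frac{1}{-86 + H}$)
$u = - \frac{2988052250472}{2239566360625}$ ($u = - \frac{245995}{184375} + \frac{1}{\left(-86 - 267\right) 172051} = \left(-245995\right) \frac{1}{184375} + \frac{1}{-353} \cdot \frac{1}{172051} = - \frac{49199}{36875} - \frac{1}{60734003} = - \frac{2988052250472}{2239566360625} \approx -1.3342$)
$B{\left(-380 \right)} - u = - \frac{44}{5} - - \frac{2988052250472}{2239566360625} = - \frac{44}{5} + \frac{2988052250472}{2239566360625} = - \frac{16720131723028}{2239566360625}$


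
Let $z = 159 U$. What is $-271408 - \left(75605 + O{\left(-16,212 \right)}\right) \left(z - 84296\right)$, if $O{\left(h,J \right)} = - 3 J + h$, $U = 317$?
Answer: $2540110621$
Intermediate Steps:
$z = 50403$ ($z = 159 \cdot 317 = 50403$)
$O{\left(h,J \right)} = h - 3 J$
$-271408 - \left(75605 + O{\left(-16,212 \right)}\right) \left(z - 84296\right) = -271408 - \left(75605 - 652\right) \left(50403 - 84296\right) = -271408 - \left(75605 - 652\right) \left(-33893\right) = -271408 - 74953 \left(-33893\right) = -271408 - -2540382029 = -271408 + 2540382029 = 2540110621$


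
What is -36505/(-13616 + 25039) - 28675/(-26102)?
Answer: -20170935/9618166 ≈ -2.0972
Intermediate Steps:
-36505/(-13616 + 25039) - 28675/(-26102) = -36505/11423 - 28675*(-1/26102) = -36505*1/11423 + 925/842 = -36505/11423 + 925/842 = -20170935/9618166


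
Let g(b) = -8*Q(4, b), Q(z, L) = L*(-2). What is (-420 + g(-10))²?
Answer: 336400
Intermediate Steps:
Q(z, L) = -2*L
g(b) = 16*b (g(b) = -(-16)*b = 16*b)
(-420 + g(-10))² = (-420 + 16*(-10))² = (-420 - 160)² = (-580)² = 336400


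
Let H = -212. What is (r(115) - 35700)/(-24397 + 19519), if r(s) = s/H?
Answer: 7568515/1034136 ≈ 7.3187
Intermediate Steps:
r(s) = -s/212 (r(s) = s/(-212) = s*(-1/212) = -s/212)
(r(115) - 35700)/(-24397 + 19519) = (-1/212*115 - 35700)/(-24397 + 19519) = (-115/212 - 35700)/(-4878) = -7568515/212*(-1/4878) = 7568515/1034136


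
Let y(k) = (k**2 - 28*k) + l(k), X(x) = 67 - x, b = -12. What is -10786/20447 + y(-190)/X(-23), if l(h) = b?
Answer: 422849318/920115 ≈ 459.56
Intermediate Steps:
l(h) = -12
y(k) = -12 + k**2 - 28*k (y(k) = (k**2 - 28*k) - 12 = -12 + k**2 - 28*k)
-10786/20447 + y(-190)/X(-23) = -10786/20447 + (-12 + (-190)**2 - 28*(-190))/(67 - 1*(-23)) = -10786*1/20447 + (-12 + 36100 + 5320)/(67 + 23) = -10786/20447 + 41408/90 = -10786/20447 + 41408*(1/90) = -10786/20447 + 20704/45 = 422849318/920115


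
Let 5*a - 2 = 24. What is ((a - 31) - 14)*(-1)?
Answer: 199/5 ≈ 39.800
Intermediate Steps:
a = 26/5 (a = ⅖ + (⅕)*24 = ⅖ + 24/5 = 26/5 ≈ 5.2000)
((a - 31) - 14)*(-1) = ((26/5 - 31) - 14)*(-1) = (-129/5 - 14)*(-1) = -199/5*(-1) = 199/5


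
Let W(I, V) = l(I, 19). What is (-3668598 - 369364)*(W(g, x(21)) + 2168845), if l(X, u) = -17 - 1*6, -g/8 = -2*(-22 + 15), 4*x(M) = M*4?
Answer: -8757620820764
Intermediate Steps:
x(M) = M (x(M) = (M*4)/4 = (4*M)/4 = M)
g = -112 (g = -(-16)*(-22 + 15) = -(-16)*(-7) = -8*14 = -112)
l(X, u) = -23 (l(X, u) = -17 - 6 = -23)
W(I, V) = -23
(-3668598 - 369364)*(W(g, x(21)) + 2168845) = (-3668598 - 369364)*(-23 + 2168845) = -4037962*2168822 = -8757620820764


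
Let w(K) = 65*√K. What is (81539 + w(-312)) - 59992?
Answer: 21547 + 130*I*√78 ≈ 21547.0 + 1148.1*I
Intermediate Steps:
(81539 + w(-312)) - 59992 = (81539 + 65*√(-312)) - 59992 = (81539 + 65*(2*I*√78)) - 59992 = (81539 + 130*I*√78) - 59992 = 21547 + 130*I*√78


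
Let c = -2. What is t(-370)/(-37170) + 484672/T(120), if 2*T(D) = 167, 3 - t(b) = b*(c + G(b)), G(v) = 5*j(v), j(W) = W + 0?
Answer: 5163564437/886770 ≈ 5822.9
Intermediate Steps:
j(W) = W
G(v) = 5*v
t(b) = 3 - b*(-2 + 5*b)
T(D) = 167/2 (T(D) = (½)*167 = 167/2)
t(-370)/(-37170) + 484672/T(120) = (3 - 5*(-370)² + 2*(-370))/(-37170) + 484672/(167/2) = (3 - 5*136900 - 740)*(-1/37170) + 484672*(2/167) = (3 - 684500 - 740)*(-1/37170) + 969344/167 = -685237*(-1/37170) + 969344/167 = 97891/5310 + 969344/167 = 5163564437/886770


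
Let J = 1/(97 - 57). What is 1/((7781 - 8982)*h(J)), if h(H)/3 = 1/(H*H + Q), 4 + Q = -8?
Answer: 19199/5764800 ≈ 0.0033304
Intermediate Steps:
Q = -12 (Q = -4 - 8 = -12)
J = 1/40 ≈ 0.025000
h(H) = 3/(-12 + H²) (h(H) = 3/(H*H - 12) = 3/(H² - 12) = 3/(-12 + H²))
1/((7781 - 8982)*h(J)) = 1/((7781 - 8982)*((3/(-12 + (1/40)²)))) = 1/((-1201)*((3/(-12 + 1/1600)))) = -1/(1201*(3/(-19199/1600))) = -1/(1201*(3*(-1600/19199))) = -1/(1201*(-4800/19199)) = -1/1201*(-19199/4800) = 19199/5764800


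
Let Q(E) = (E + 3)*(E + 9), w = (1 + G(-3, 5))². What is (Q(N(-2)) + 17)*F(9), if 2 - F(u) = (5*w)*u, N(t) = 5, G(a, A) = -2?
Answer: -5547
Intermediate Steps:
w = 1 (w = (1 - 2)² = (-1)² = 1)
Q(E) = (3 + E)*(9 + E)
F(u) = 2 - 5*u (F(u) = 2 - 5*1*u = 2 - 5*u)
(Q(N(-2)) + 17)*F(9) = ((27 + 5² + 12*5) + 17)*(2 - 5*9) = ((27 + 25 + 60) + 17)*(2 - 45) = (112 + 17)*(-43) = 129*(-43) = -5547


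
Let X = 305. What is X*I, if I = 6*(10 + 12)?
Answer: 40260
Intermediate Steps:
I = 132 (I = 6*22 = 132)
X*I = 305*132 = 40260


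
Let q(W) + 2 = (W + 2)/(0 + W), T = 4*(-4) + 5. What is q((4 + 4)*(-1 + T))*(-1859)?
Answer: 91091/48 ≈ 1897.7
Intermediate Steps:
T = -11 (T = -16 + 5 = -11)
q(W) = -2 + (2 + W)/W (q(W) = -2 + (W + 2)/(0 + W) = -2 + (2 + W)/W)
q((4 + 4)*(-1 + T))*(-1859) = ((2 - (4 + 4)*(-1 - 11))/(((4 + 4)*(-1 - 11))))*(-1859) = ((2 - 8*(-12))/((8*(-12))))*(-1859) = ((2 - 1*(-96))/(-96))*(-1859) = -(2 + 96)/96*(-1859) = -1/96*98*(-1859) = -49/48*(-1859) = 91091/48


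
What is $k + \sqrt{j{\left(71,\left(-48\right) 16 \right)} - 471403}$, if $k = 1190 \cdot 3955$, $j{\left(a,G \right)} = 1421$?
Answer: $4706450 + i \sqrt{469982} \approx 4.7064 \cdot 10^{6} + 685.55 i$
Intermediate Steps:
$k = 4706450$
$k + \sqrt{j{\left(71,\left(-48\right) 16 \right)} - 471403} = 4706450 + \sqrt{1421 - 471403} = 4706450 + \sqrt{-469982} = 4706450 + i \sqrt{469982}$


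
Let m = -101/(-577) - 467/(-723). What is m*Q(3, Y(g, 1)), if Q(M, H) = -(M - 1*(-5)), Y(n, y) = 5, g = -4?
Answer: -2739856/417171 ≈ -6.5677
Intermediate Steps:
m = 342482/417171 (m = -101*(-1/577) - 467*(-1/723) = 101/577 + 467/723 = 342482/417171 ≈ 0.82096)
Q(M, H) = -5 - M (Q(M, H) = -(M + 5) = -(5 + M) = -5 - M)
m*Q(3, Y(g, 1)) = 342482*(-5 - 1*3)/417171 = 342482*(-5 - 3)/417171 = (342482/417171)*(-8) = -2739856/417171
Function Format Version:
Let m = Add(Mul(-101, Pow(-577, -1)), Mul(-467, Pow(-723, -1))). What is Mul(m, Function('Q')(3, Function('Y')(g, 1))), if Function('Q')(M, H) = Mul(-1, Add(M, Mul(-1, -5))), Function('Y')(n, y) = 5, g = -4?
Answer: Rational(-2739856, 417171) ≈ -6.5677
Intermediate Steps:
m = Rational(342482, 417171) (m = Add(Mul(-101, Rational(-1, 577)), Mul(-467, Rational(-1, 723))) = Add(Rational(101, 577), Rational(467, 723)) = Rational(342482, 417171) ≈ 0.82096)
Function('Q')(M, H) = Add(-5, Mul(-1, M)) (Function('Q')(M, H) = Mul(-1, Add(M, 5)) = Mul(-1, Add(5, M)) = Add(-5, Mul(-1, M)))
Mul(m, Function('Q')(3, Function('Y')(g, 1))) = Mul(Rational(342482, 417171), Add(-5, Mul(-1, 3))) = Mul(Rational(342482, 417171), Add(-5, -3)) = Mul(Rational(342482, 417171), -8) = Rational(-2739856, 417171)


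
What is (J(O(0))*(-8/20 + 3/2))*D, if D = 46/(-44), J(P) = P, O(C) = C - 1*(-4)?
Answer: -23/5 ≈ -4.6000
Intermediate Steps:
O(C) = 4 + C (O(C) = C + 4 = 4 + C)
D = -23/22 (D = 46*(-1/44) = -23/22 ≈ -1.0455)
(J(O(0))*(-8/20 + 3/2))*D = ((4 + 0)*(-8/20 + 3/2))*(-23/22) = (4*(-8*1/20 + 3*(½)))*(-23/22) = (4*(-⅖ + 3/2))*(-23/22) = (4*(11/10))*(-23/22) = (22/5)*(-23/22) = -23/5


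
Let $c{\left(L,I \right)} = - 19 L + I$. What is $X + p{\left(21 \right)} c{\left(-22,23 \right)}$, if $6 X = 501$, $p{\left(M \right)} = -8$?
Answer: $- \frac{6889}{2} \approx -3444.5$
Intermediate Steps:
$c{\left(L,I \right)} = I - 19 L$
$X = \frac{167}{2}$ ($X = \frac{1}{6} \cdot 501 = \frac{167}{2} \approx 83.5$)
$X + p{\left(21 \right)} c{\left(-22,23 \right)} = \frac{167}{2} - 8 \left(23 - -418\right) = \frac{167}{2} - 8 \left(23 + 418\right) = \frac{167}{2} - 3528 = - \frac{6889}{2}$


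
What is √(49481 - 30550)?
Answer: √18931 ≈ 137.59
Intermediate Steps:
√(49481 - 30550) = √18931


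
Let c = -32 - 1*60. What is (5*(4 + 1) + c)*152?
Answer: -10184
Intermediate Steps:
c = -92 (c = -32 - 60 = -92)
(5*(4 + 1) + c)*152 = (5*(4 + 1) - 92)*152 = (5*5 - 92)*152 = (25 - 92)*152 = -67*152 = -10184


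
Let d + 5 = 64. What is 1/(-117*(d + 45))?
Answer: -1/12168 ≈ -8.2183e-5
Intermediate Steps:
d = 59 (d = -5 + 64 = 59)
1/(-117*(d + 45)) = 1/(-117*(59 + 45)) = 1/(-117*104) = 1/(-12168) = -1/12168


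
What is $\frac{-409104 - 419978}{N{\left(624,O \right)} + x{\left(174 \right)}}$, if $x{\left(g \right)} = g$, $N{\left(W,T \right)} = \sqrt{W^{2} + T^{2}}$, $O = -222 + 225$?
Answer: $\frac{48086756}{119703} - \frac{829082 \sqrt{43265}}{119703} \approx -1038.9$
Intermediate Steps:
$O = 3$
$N{\left(W,T \right)} = \sqrt{T^{2} + W^{2}}$
$\frac{-409104 - 419978}{N{\left(624,O \right)} + x{\left(174 \right)}} = \frac{-409104 - 419978}{\sqrt{3^{2} + 624^{2}} + 174} = - \frac{829082}{\sqrt{9 + 389376} + 174} = - \frac{829082}{\sqrt{389385} + 174} = - \frac{829082}{3 \sqrt{43265} + 174} = - \frac{829082}{174 + 3 \sqrt{43265}}$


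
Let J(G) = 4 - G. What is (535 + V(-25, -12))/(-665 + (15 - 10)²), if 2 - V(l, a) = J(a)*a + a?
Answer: -741/640 ≈ -1.1578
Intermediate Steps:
V(l, a) = 2 - a - a*(4 - a) (V(l, a) = 2 - ((4 - a)*a + a) = 2 - (a*(4 - a) + a) = 2 - (a + a*(4 - a)) = 2 + (-a - a*(4 - a)) = 2 - a - a*(4 - a))
(535 + V(-25, -12))/(-665 + (15 - 10)²) = (535 + (2 - 1*(-12) - 12*(-4 - 12)))/(-665 + (15 - 10)²) = (535 + (2 + 12 - 12*(-16)))/(-665 + 5²) = (535 + (2 + 12 + 192))/(-665 + 25) = (535 + 206)/(-640) = 741*(-1/640) = -741/640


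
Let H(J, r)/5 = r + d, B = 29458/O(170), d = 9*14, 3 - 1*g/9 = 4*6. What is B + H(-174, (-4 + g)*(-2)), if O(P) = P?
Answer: 232329/85 ≈ 2733.3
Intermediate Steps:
g = -189 (g = 27 - 36*6 = 27 - 9*24 = 27 - 216 = -189)
d = 126
B = 14729/85 (B = 29458/170 = 29458*(1/170) = 14729/85 ≈ 173.28)
H(J, r) = 630 + 5*r (H(J, r) = 5*(r + 126) = 5*(126 + r) = 630 + 5*r)
B + H(-174, (-4 + g)*(-2)) = 14729/85 + (630 + 5*((-4 - 189)*(-2))) = 14729/85 + (630 + 5*(-193*(-2))) = 14729/85 + (630 + 5*386) = 14729/85 + (630 + 1930) = 14729/85 + 2560 = 232329/85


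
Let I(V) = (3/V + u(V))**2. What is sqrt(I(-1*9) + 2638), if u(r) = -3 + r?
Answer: sqrt(25111)/3 ≈ 52.822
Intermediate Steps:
I(V) = (-3 + V + 3/V)**2 (I(V) = (3/V + (-3 + V))**2 = (-3 + V + 3/V)**2)
sqrt(I(-1*9) + 2638) = sqrt((3 + (-1*9)*(-3 - 1*9))**2/(-1*9)**2 + 2638) = sqrt((3 - 9*(-3 - 9))**2/(-9)**2 + 2638) = sqrt((3 - 9*(-12))**2/81 + 2638) = sqrt((3 + 108)**2/81 + 2638) = sqrt((1/81)*111**2 + 2638) = sqrt((1/81)*12321 + 2638) = sqrt(1369/9 + 2638) = sqrt(25111/9) = sqrt(25111)/3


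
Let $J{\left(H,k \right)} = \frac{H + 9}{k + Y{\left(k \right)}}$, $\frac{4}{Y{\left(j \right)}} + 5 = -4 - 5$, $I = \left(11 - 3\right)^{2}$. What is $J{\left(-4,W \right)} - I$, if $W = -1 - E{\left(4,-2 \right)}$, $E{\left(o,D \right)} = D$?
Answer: $-57$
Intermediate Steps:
$I = 64$ ($I = \left(11 - 3\right)^{2} = 8^{2} = 64$)
$Y{\left(j \right)} = - \frac{2}{7}$ ($Y{\left(j \right)} = \frac{4}{-5 - 9} = \frac{4}{-14} = 4 \left(- \frac{1}{14}\right) = - \frac{2}{7}$)
$W = 1$ ($W = -1 - -2 = -1 + 2 = 1$)
$J{\left(H,k \right)} = \frac{9 + H}{- \frac{2}{7} + k}$ ($J{\left(H,k \right)} = \frac{H + 9}{k - \frac{2}{7}} = \frac{9 + H}{- \frac{2}{7} + k}$)
$J{\left(-4,W \right)} - I = \frac{7 \left(9 - 4\right)}{-2 + 7 \cdot 1} - 64 = 7 \frac{1}{-2 + 7} \cdot 5 - 64 = 7 \cdot \frac{1}{5} \cdot 5 - 64 = 7 - 64 = -57$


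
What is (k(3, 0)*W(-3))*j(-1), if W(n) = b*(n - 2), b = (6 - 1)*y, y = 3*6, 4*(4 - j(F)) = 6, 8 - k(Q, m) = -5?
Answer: -14625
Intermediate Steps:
k(Q, m) = 13 (k(Q, m) = 8 - 1*(-5) = 8 + 5 = 13)
j(F) = 5/2 (j(F) = 4 - 1/4*6 = 4 - 3/2 = 5/2)
y = 18
b = 90 (b = (6 - 1)*18 = 5*18 = 90)
W(n) = -180 + 90*n (W(n) = 90*(n - 2) = 90*(-2 + n) = -180 + 90*n)
(k(3, 0)*W(-3))*j(-1) = (13*(-180 + 90*(-3)))*(5/2) = (13*(-180 - 270))*(5/2) = (13*(-450))*(5/2) = -5850*5/2 = -14625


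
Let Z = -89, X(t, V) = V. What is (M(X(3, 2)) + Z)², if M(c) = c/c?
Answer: 7744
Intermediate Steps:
M(c) = 1
(M(X(3, 2)) + Z)² = (1 - 89)² = (-88)² = 7744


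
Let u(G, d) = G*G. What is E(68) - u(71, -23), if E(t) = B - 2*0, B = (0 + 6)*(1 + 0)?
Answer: -5035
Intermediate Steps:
B = 6 (B = 6*1 = 6)
u(G, d) = G²
E(t) = 6 (E(t) = 6 - 2*0 = 6 + 0 = 6)
E(68) - u(71, -23) = 6 - 1*71² = 6 - 1*5041 = 6 - 5041 = -5035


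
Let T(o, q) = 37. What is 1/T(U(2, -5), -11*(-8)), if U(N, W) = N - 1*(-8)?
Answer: 1/37 ≈ 0.027027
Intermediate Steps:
U(N, W) = 8 + N (U(N, W) = N + 8 = 8 + N)
1/T(U(2, -5), -11*(-8)) = 1/37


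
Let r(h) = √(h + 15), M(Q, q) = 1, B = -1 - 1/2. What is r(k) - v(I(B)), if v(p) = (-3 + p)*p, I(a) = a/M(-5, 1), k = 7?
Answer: -27/4 + √22 ≈ -2.0596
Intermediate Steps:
B = -3/2 (B = -1 - 1*½ = -1 - ½ = -3/2 ≈ -1.5000)
I(a) = a (I(a) = a/1 = a*1 = a)
r(h) = √(15 + h)
v(p) = p*(-3 + p)
r(k) - v(I(B)) = √(15 + 7) - (-3)*(-3 - 3/2)/2 = √22 - (-3)*(-9)/(2*2) = √22 - 1*27/4 = √22 - 27/4 = -27/4 + √22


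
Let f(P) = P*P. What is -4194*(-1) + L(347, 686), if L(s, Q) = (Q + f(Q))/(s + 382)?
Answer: 1176236/243 ≈ 4840.5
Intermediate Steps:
f(P) = P²
L(s, Q) = (Q + Q²)/(382 + s) (L(s, Q) = (Q + Q²)/(s + 382) = (Q + Q²)/(382 + s))
-4194*(-1) + L(347, 686) = -4194*(-1) + 686*(1 + 686)/(382 + 347) = 4194 + 686*687/729 = 4194 + 686*(1/729)*687 = 4194 + 157094/243 = 1176236/243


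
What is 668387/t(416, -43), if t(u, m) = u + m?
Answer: 668387/373 ≈ 1791.9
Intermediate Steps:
t(u, m) = m + u
668387/t(416, -43) = 668387/(-43 + 416) = 668387/373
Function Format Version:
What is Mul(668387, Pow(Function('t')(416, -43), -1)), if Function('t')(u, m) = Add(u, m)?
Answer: Rational(668387, 373) ≈ 1791.9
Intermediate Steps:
Function('t')(u, m) = Add(m, u)
Mul(668387, Pow(Function('t')(416, -43), -1)) = Mul(668387, Pow(Add(-43, 416), -1)) = Mul(668387, Pow(373, -1)) = Mul(668387, Rational(1, 373)) = Rational(668387, 373)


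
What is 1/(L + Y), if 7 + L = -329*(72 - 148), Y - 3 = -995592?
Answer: -1/970592 ≈ -1.0303e-6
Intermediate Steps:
Y = -995589 (Y = 3 - 995592 = -995589)
L = 24997 (L = -7 - 329*(72 - 148) = -7 - 329*(-76) = -7 + 25004 = 24997)
1/(L + Y) = 1/(24997 - 995589) = 1/(-970592) = -1/970592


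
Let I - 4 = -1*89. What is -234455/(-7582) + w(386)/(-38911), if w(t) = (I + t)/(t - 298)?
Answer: 401405513129/12981020888 ≈ 30.922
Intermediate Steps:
I = -85 (I = 4 - 1*89 = 4 - 89 = -85)
w(t) = (-85 + t)/(-298 + t) (w(t) = (-85 + t)/(t - 298) = (-85 + t)/(-298 + t))
-234455/(-7582) + w(386)/(-38911) = -234455/(-7582) + ((-85 + 386)/(-298 + 386))/(-38911) = -234455*(-1/7582) + (301/88)*(-1/38911) = 234455/7582 + ((1/88)*301)*(-1/38911) = 234455/7582 + (301/88)*(-1/38911) = 234455/7582 - 301/3424168 = 401405513129/12981020888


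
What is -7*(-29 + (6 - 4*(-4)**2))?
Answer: 609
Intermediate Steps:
-7*(-29 + (6 - 4*(-4)**2)) = -7*(-29 + (6 - 4*16)) = -7*(-29 + (6 - 64)) = -7*(-29 - 58) = -7*(-87) = 609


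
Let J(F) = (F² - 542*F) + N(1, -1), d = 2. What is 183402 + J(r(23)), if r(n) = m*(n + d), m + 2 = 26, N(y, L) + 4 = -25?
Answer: 218173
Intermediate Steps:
N(y, L) = -29 (N(y, L) = -4 - 25 = -29)
m = 24 (m = -2 + 26 = 24)
r(n) = 48 + 24*n (r(n) = 24*(n + 2) = 24*(2 + n) = 48 + 24*n)
J(F) = -29 + F² - 542*F (J(F) = (F² - 542*F) - 29 = -29 + F² - 542*F)
183402 + J(r(23)) = 183402 + (-29 + (48 + 24*23)² - 542*(48 + 24*23)) = 183402 + (-29 + (48 + 552)² - 542*(48 + 552)) = 183402 + (-29 + 600² - 542*600) = 183402 + (-29 + 360000 - 325200) = 183402 + 34771 = 218173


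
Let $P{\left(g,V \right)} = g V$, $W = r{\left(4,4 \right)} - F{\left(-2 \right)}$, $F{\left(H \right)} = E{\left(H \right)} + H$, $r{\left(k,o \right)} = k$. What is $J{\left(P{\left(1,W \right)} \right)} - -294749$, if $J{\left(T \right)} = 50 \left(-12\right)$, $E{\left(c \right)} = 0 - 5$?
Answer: $294149$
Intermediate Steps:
$E{\left(c \right)} = -5$
$F{\left(H \right)} = -5 + H$
$W = 11$ ($W = 4 - \left(-5 - 2\right) = 4 - -7 = 4 + 7 = 11$)
$P{\left(g,V \right)} = V g$
$J{\left(T \right)} = -600$
$J{\left(P{\left(1,W \right)} \right)} - -294749 = -600 - -294749 = -600 + 294749 = 294149$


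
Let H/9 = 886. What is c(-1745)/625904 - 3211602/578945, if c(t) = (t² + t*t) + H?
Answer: 190033245809/45295498910 ≈ 4.1954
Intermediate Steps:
H = 7974 (H = 9*886 = 7974)
c(t) = 7974 + 2*t² (c(t) = (t² + t*t) + 7974 = (t² + t²) + 7974 = 2*t² + 7974 = 7974 + 2*t²)
c(-1745)/625904 - 3211602/578945 = (7974 + 2*(-1745)²)/625904 - 3211602/578945 = (7974 + 2*3045025)*(1/625904) - 3211602*1/578945 = (7974 + 6090050)*(1/625904) - 3211602/578945 = 6098024*(1/625904) - 3211602/578945 = 762253/78238 - 3211602/578945 = 190033245809/45295498910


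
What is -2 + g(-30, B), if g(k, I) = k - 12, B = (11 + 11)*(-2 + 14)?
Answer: -44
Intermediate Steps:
B = 264 (B = 22*12 = 264)
g(k, I) = -12 + k
-2 + g(-30, B) = -2 + (-12 - 30) = -2 - 42 = -44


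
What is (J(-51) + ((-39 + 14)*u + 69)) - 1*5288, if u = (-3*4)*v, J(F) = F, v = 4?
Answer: -4070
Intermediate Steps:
u = -48 (u = -3*4*4 = -12*4 = -48)
(J(-51) + ((-39 + 14)*u + 69)) - 1*5288 = (-51 + ((-39 + 14)*(-48) + 69)) - 1*5288 = (-51 + (-25*(-48) + 69)) - 5288 = (-51 + (1200 + 69)) - 5288 = (-51 + 1269) - 5288 = 1218 - 5288 = -4070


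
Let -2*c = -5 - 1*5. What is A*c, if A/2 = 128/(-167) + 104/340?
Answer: -13076/2839 ≈ -4.6059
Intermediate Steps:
A = -13076/14195 (A = 2*(128/(-167) + 104/340) = 2*(128*(-1/167) + 104*(1/340)) = 2*(-128/167 + 26/85) = 2*(-6538/14195) = -13076/14195 ≈ -0.92117)
c = 5 (c = -(-5 - 1*5)/2 = -(-5 - 5)/2 = -½*(-10) = 5)
A*c = -13076/14195*5 = -13076/2839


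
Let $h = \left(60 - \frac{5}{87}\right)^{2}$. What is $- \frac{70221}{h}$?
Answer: $- \frac{531502749}{27196225} \approx -19.543$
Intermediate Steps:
$h = \frac{27196225}{7569}$ ($h = \left(60 - \frac{5}{87}\right)^{2} = \left(\frac{5215}{87}\right)^{2} = \frac{27196225}{7569} \approx 3593.1$)
$- \frac{70221}{h} = - \frac{70221}{\frac{27196225}{7569}} = \left(-70221\right) \frac{7569}{27196225} = - \frac{531502749}{27196225}$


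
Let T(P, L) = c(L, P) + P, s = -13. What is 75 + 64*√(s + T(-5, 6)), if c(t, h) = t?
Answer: 75 + 128*I*√3 ≈ 75.0 + 221.7*I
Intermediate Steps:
T(P, L) = L + P
75 + 64*√(s + T(-5, 6)) = 75 + 64*√(-13 + (6 - 5)) = 75 + 64*√(-13 + 1) = 75 + 64*√(-12) = 75 + 64*(2*I*√3) = 75 + 128*I*√3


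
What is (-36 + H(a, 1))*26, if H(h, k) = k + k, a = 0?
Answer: -884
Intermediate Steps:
H(h, k) = 2*k
(-36 + H(a, 1))*26 = (-36 + 2*1)*26 = (-36 + 2)*26 = -34*26 = -884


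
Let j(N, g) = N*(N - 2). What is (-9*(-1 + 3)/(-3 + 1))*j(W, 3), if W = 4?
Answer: 72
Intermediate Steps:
j(N, g) = N*(-2 + N)
(-9*(-1 + 3)/(-3 + 1))*j(W, 3) = (-9*(-1 + 3)/(-3 + 1))*(4*(-2 + 4)) = (-18/(-2))*(4*2) = -18*(-1)/2*8 = -9*(-1)*8 = 9*8 = 72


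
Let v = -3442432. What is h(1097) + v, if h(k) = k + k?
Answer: -3440238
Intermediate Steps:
h(k) = 2*k
h(1097) + v = 2*1097 - 3442432 = 2194 - 3442432 = -3440238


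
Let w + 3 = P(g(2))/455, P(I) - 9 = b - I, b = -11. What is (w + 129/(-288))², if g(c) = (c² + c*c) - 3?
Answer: 467035321/38937600 ≈ 11.994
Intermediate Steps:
g(c) = -3 + 2*c² (g(c) = (c² + c²) - 3 = 2*c² - 3 = -3 + 2*c²)
P(I) = -2 - I (P(I) = 9 + (-11 - I) = -2 - I)
w = -196/65 (w = -3 + (-2 - (-3 + 2*2²))/455 = -3 + (-2 - (-3 + 2*4))*(1/455) = -3 + (-2 - (-3 + 8))*(1/455) = -3 + (-2 - 1*5)*(1/455) = -3 + (-2 - 5)*(1/455) = -3 - 7*1/455 = -3 - 1/65 = -196/65 ≈ -3.0154)
(w + 129/(-288))² = (-196/65 + 129/(-288))² = (-196/65 + 129*(-1/288))² = (-196/65 - 43/96)² = (-21611/6240)² = 467035321/38937600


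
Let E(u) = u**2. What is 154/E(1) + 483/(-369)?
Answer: 18781/123 ≈ 152.69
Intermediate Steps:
154/E(1) + 483/(-369) = 154/(1**2) + 483/(-369) = 154/1 + 483*(-1/369) = 154*1 - 161/123 = 154 - 161/123 = 18781/123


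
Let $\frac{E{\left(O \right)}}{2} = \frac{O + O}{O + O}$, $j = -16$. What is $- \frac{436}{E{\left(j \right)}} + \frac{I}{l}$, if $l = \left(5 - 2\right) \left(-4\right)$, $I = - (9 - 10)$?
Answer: $- \frac{2617}{12} \approx -218.08$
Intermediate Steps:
$I = 1$ ($I = \left(-1\right) \left(-1\right) = 1$)
$l = -12$ ($l = 3 \left(-4\right) = -12$)
$E{\left(O \right)} = 2$ ($E{\left(O \right)} = 2 \frac{O + O}{O + O} = 2 \frac{2 O}{2 O} = 2 \cdot 2 O \frac{1}{2 O} = 2 \cdot 1 = 2$)
$- \frac{436}{E{\left(j \right)}} + \frac{I}{l} = - \frac{436}{2} + 1 \frac{1}{-12} = \left(-436\right) \frac{1}{2} + 1 \left(- \frac{1}{12}\right) = -218 - \frac{1}{12} = - \frac{2617}{12}$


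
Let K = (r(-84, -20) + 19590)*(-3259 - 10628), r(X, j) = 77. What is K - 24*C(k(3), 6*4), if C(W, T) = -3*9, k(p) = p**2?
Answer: -273114981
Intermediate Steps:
C(W, T) = -27
K = -273115629 (K = (77 + 19590)*(-3259 - 10628) = 19667*(-13887) = -273115629)
K - 24*C(k(3), 6*4) = -273115629 - 24*(-27) = -273115629 + 648 = -273114981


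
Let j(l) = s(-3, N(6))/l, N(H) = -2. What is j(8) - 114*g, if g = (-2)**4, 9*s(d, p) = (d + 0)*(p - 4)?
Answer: -7295/4 ≈ -1823.8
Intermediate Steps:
s(d, p) = d*(-4 + p)/9 (s(d, p) = ((d + 0)*(p - 4))/9 = (d*(-4 + p))/9 = d*(-4 + p)/9)
g = 16
j(l) = 2/l (j(l) = ((1/9)*(-3)*(-4 - 2))/l = ((1/9)*(-3)*(-6))/l = 2/l)
j(8) - 114*g = 2/8 - 114*16 = 2*(1/8) - 1824 = 1/4 - 1824 = -7295/4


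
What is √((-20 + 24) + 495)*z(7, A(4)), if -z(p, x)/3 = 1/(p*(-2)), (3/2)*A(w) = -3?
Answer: 3*√499/14 ≈ 4.7868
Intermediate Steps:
A(w) = -2 (A(w) = (⅔)*(-3) = -2)
z(p, x) = 3/(2*p) (z(p, x) = -3*(-1/(2*p)) = -(-3)/(2*p) = 3/(2*p))
√((-20 + 24) + 495)*z(7, A(4)) = √((-20 + 24) + 495)*((3/2)/7) = √(4 + 495)*((3/2)*(⅐)) = √499*(3/14) = 3*√499/14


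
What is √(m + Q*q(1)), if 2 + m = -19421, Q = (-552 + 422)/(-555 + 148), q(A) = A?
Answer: I*√3217347617/407 ≈ 139.37*I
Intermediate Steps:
Q = 130/407 (Q = -130/(-407) = -130*(-1/407) = 130/407 ≈ 0.31941)
m = -19423 (m = -2 - 19421 = -19423)
√(m + Q*q(1)) = √(-19423 + (130/407)*1) = √(-19423 + 130/407) = √(-7905031/407) = I*√3217347617/407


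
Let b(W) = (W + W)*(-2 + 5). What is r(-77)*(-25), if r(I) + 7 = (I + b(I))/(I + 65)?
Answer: -11375/12 ≈ -947.92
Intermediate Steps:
b(W) = 6*W (b(W) = (2*W)*3 = 6*W)
r(I) = -7 + 7*I/(65 + I) (r(I) = -7 + (I + 6*I)/(I + 65) = -7 + (7*I)/(65 + I) = -7 + 7*I/(65 + I))
r(-77)*(-25) = -455/(65 - 77)*(-25) = -455/(-12)*(-25) = -455*(-1/12)*(-25) = (455/12)*(-25) = -11375/12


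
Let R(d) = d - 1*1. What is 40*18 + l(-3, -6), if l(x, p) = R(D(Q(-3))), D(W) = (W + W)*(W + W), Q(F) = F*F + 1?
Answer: 1119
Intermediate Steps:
Q(F) = 1 + F² (Q(F) = F² + 1 = 1 + F²)
D(W) = 4*W² (D(W) = (2*W)*(2*W) = 4*W²)
R(d) = -1 + d (R(d) = d - 1 = -1 + d)
l(x, p) = 399 (l(x, p) = -1 + 4*(1 + (-3)²)² = -1 + 4*(1 + 9)² = -1 + 4*10² = -1 + 4*100 = -1 + 400 = 399)
40*18 + l(-3, -6) = 40*18 + 399 = 720 + 399 = 1119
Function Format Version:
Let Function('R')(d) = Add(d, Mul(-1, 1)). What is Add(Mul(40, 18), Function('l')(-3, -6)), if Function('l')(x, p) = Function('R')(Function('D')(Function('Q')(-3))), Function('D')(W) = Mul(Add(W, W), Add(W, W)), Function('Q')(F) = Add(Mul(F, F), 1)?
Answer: 1119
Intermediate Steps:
Function('Q')(F) = Add(1, Pow(F, 2)) (Function('Q')(F) = Add(Pow(F, 2), 1) = Add(1, Pow(F, 2)))
Function('D')(W) = Mul(4, Pow(W, 2)) (Function('D')(W) = Mul(Mul(2, W), Mul(2, W)) = Mul(4, Pow(W, 2)))
Function('R')(d) = Add(-1, d) (Function('R')(d) = Add(d, -1) = Add(-1, d))
Function('l')(x, p) = 399 (Function('l')(x, p) = Add(-1, Mul(4, Pow(Add(1, Pow(-3, 2)), 2))) = Add(-1, Mul(4, Pow(Add(1, 9), 2))) = Add(-1, Mul(4, Pow(10, 2))) = Add(-1, Mul(4, 100)) = Add(-1, 400) = 399)
Add(Mul(40, 18), Function('l')(-3, -6)) = Add(Mul(40, 18), 399) = Add(720, 399) = 1119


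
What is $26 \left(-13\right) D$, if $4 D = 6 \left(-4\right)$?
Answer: $2028$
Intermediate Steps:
$D = -6$ ($D = \frac{6 \left(-4\right)}{4} = \frac{1}{4} \left(-24\right) = -6$)
$26 \left(-13\right) D = 26 \left(-13\right) \left(-6\right) = \left(-338\right) \left(-6\right) = 2028$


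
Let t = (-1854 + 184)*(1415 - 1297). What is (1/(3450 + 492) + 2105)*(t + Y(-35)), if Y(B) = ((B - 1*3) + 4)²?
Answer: -812796978272/1971 ≈ -4.1238e+8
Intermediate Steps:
Y(B) = (1 + B)² (Y(B) = ((B - 3) + 4)² = ((-3 + B) + 4)² = (1 + B)²)
t = -197060 (t = -1670*118 = -197060)
(1/(3450 + 492) + 2105)*(t + Y(-35)) = (1/(3450 + 492) + 2105)*(-197060 + (1 - 35)²) = (1/3942 + 2105)*(-197060 + (-34)²) = (1/3942 + 2105)*(-197060 + 1156) = (8297911/3942)*(-195904) = -812796978272/1971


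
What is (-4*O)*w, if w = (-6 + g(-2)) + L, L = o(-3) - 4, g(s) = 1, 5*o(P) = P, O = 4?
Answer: 768/5 ≈ 153.60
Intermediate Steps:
o(P) = P/5
L = -23/5 (L = (⅕)*(-3) - 4 = -⅗ - 4 = -23/5 ≈ -4.6000)
w = -48/5 (w = (-6 + 1) - 23/5 = -5 - 23/5 = -48/5 ≈ -9.6000)
(-4*O)*w = -4*4*(-48/5) = -16*(-48/5) = 768/5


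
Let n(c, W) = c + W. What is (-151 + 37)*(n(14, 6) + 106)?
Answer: -14364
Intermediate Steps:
n(c, W) = W + c
(-151 + 37)*(n(14, 6) + 106) = (-151 + 37)*((6 + 14) + 106) = -114*(20 + 106) = -114*126 = -14364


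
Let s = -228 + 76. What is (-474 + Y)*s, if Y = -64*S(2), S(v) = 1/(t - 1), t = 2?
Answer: 81776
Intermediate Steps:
s = -152
S(v) = 1 (S(v) = 1/(2 - 1) = 1/1 = 1)
Y = -64 (Y = -64*1 = -64)
(-474 + Y)*s = (-474 - 64)*(-152) = -538*(-152) = 81776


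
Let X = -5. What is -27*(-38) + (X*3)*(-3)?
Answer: 1071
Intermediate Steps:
-27*(-38) + (X*3)*(-3) = -27*(-38) - 5*3*(-3) = 1026 - 15*(-3) = 1026 + 45 = 1071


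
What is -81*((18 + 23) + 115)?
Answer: -12636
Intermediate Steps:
-81*((18 + 23) + 115) = -81*(41 + 115) = -81*156 = -12636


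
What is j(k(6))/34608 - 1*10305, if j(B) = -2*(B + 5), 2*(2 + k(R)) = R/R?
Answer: -50947921/4944 ≈ -10305.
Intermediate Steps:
k(R) = -3/2 (k(R) = -2 + (R/R)/2 = -2 + (½)*1 = -2 + ½ = -3/2)
j(B) = -10 - 2*B (j(B) = -2*(5 + B) = -10 - 2*B)
j(k(6))/34608 - 1*10305 = (-10 - 2*(-3/2))/34608 - 1*10305 = (-10 + 3)*(1/34608) - 10305 = -7*1/34608 - 10305 = -1/4944 - 10305 = -50947921/4944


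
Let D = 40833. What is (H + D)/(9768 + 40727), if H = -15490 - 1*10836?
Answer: 14507/50495 ≈ 0.28730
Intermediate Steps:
H = -26326 (H = -15490 - 10836 = -26326)
(H + D)/(9768 + 40727) = (-26326 + 40833)/(9768 + 40727) = 14507/50495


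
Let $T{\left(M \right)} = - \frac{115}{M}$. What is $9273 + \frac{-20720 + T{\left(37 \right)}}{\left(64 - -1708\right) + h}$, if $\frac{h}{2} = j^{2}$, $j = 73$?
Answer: $\frac{77526885}{8362} \approx 9271.3$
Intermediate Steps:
$h = 10658$ ($h = 2 \cdot 73^{2} = 2 \cdot 5329 = 10658$)
$9273 + \frac{-20720 + T{\left(37 \right)}}{\left(64 - -1708\right) + h} = 9273 + \frac{-20720 - \frac{115}{37}}{\left(64 - -1708\right) + 10658} = 9273 + \frac{-20720 - \frac{115}{37}}{\left(64 + 1708\right) + 10658} = 9273 + \frac{-20720 - \frac{115}{37}}{1772 + 10658} = 9273 - \frac{766755}{37 \cdot 12430} = 9273 - \frac{13941}{8362} = \frac{77526885}{8362}$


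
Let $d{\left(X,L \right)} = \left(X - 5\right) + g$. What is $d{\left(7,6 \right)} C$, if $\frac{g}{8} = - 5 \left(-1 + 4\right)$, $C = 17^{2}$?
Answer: $-34102$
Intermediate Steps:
$C = 289$
$g = -120$ ($g = 8 \left(- 5 \left(-1 + 4\right)\right) = 8 \left(\left(-5\right) 3\right) = 8 \left(-15\right) = -120$)
$d{\left(X,L \right)} = -125 + X$ ($d{\left(X,L \right)} = \left(X - 5\right) - 120 = \left(-5 + X\right) - 120 = -125 + X$)
$d{\left(7,6 \right)} C = \left(-125 + 7\right) 289 = \left(-118\right) 289 = -34102$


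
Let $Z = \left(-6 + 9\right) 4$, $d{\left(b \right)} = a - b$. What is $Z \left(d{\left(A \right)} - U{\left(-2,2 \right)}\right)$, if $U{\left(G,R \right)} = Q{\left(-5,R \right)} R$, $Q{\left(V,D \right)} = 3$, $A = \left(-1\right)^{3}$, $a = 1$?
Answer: $-48$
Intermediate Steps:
$A = -1$
$U{\left(G,R \right)} = 3 R$
$d{\left(b \right)} = 1 - b$
$Z = 12$ ($Z = 3 \cdot 4 = 12$)
$Z \left(d{\left(A \right)} - U{\left(-2,2 \right)}\right) = 12 \left(\left(1 - -1\right) - 3 \cdot 2\right) = 12 \left(\left(1 + 1\right) - 6\right) = 12 \left(2 - 6\right) = 12 \left(-4\right) = -48$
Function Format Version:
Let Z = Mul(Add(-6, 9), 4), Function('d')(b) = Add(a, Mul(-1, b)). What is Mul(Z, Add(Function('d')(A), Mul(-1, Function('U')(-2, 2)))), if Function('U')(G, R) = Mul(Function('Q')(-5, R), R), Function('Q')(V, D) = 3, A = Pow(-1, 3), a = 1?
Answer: -48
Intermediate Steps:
A = -1
Function('U')(G, R) = Mul(3, R)
Function('d')(b) = Add(1, Mul(-1, b))
Z = 12 (Z = Mul(3, 4) = 12)
Mul(Z, Add(Function('d')(A), Mul(-1, Function('U')(-2, 2)))) = Mul(12, Add(Add(1, Mul(-1, -1)), Mul(-1, Mul(3, 2)))) = Mul(12, Add(Add(1, 1), Mul(-1, 6))) = Mul(12, Add(2, -6)) = Mul(12, -4) = -48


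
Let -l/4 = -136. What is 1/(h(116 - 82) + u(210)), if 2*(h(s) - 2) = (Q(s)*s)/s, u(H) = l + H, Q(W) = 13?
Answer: 2/1525 ≈ 0.0013115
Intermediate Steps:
l = 544 (l = -4*(-136) = 544)
u(H) = 544 + H
h(s) = 17/2 (h(s) = 2 + ((13*s)/s)/2 = 2 + (½)*13 = 2 + 13/2 = 17/2)
1/(h(116 - 82) + u(210)) = 1/(17/2 + (544 + 210)) = 1/(17/2 + 754) = 1/(1525/2) = 2/1525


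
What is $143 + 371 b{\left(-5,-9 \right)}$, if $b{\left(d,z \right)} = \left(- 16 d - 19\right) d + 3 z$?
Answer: $-123029$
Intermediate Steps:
$b{\left(d,z \right)} = 3 z + d \left(-19 - 16 d\right)$ ($b{\left(d,z \right)} = \left(-19 - 16 d\right) d + 3 z = d \left(-19 - 16 d\right) + 3 z = 3 z + d \left(-19 - 16 d\right)$)
$143 + 371 b{\left(-5,-9 \right)} = 143 + 371 \left(\left(-19\right) \left(-5\right) - 16 \left(-5\right)^{2} + 3 \left(-9\right)\right) = 143 + 371 \left(95 - 400 - 27\right) = 143 + 371 \left(-332\right) = 143 - 123172 = -123029$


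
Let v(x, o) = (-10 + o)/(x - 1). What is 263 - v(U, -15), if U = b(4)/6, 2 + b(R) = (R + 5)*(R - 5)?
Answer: 4321/17 ≈ 254.18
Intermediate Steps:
b(R) = -2 + (-5 + R)*(5 + R) (b(R) = -2 + (R + 5)*(R - 5) = -2 + (5 + R)*(-5 + R) = -2 + (-5 + R)*(5 + R))
U = -11/6 (U = (-27 + 4²)/6 = (-27 + 16)/6 = (⅙)*(-11) = -11/6 ≈ -1.8333)
v(x, o) = (-10 + o)/(-1 + x)
263 - v(U, -15) = 263 - (-10 - 15)/(-1 - 11/6) = 263 - (-25)/(-17/6) = 263 - (-6)*(-25)/17 = 263 - 1*150/17 = 263 - 150/17 = 4321/17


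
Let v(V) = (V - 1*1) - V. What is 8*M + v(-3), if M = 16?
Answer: 127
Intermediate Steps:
v(V) = -1 (v(V) = (V - 1) - V = (-1 + V) - V = -1)
8*M + v(-3) = 8*16 - 1 = 128 - 1 = 127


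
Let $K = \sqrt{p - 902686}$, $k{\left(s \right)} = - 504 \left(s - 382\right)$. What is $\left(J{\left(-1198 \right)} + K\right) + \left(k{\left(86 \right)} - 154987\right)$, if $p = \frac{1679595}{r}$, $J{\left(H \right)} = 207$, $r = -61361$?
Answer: $-5596 + \frac{i \sqrt{3398871403383001}}{61361} \approx -5596.0 + 950.11 i$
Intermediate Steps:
$p = - \frac{1679595}{61361}$ ($p = \frac{1679595}{-61361} = 1679595 \left(- \frac{1}{61361}\right) = - \frac{1679595}{61361} \approx -27.372$)
$k{\left(s \right)} = 192528 - 504 s$ ($k{\left(s \right)} = - 504 \left(-382 + s\right) = 192528 - 504 s$)
$K = \frac{i \sqrt{3398871403383001}}{61361}$ ($K = \sqrt{- \frac{1679595}{61361} - 902686} = \sqrt{- \frac{55391395241}{61361}} = \frac{i \sqrt{3398871403383001}}{61361} \approx 950.11 i$)
$\left(J{\left(-1198 \right)} + K\right) + \left(k{\left(86 \right)} - 154987\right) = \left(207 + \frac{i \sqrt{3398871403383001}}{61361}\right) + \left(\left(192528 - 43344\right) - 154987\right) = \left(207 + \frac{i \sqrt{3398871403383001}}{61361}\right) + \left(149184 - 154987\right) = \left(207 + \frac{i \sqrt{3398871403383001}}{61361}\right) - 5803 = -5596 + \frac{i \sqrt{3398871403383001}}{61361}$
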